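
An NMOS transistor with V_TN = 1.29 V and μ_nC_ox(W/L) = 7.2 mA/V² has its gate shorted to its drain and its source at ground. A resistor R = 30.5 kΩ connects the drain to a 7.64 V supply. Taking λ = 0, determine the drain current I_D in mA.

With gate tied to drain, V_GS = V_DS ≥ V_GS − V_TN, so the device is in saturation.
KCL at the drain: ½ k_n (V_GS − V_TN)² = (V_DD − V_GS)/R.
Let x = V_GS − 1.29. Then 110 x² + x − 6.35 = 0, giving x = 0.236 V (positive root), so V_GS = 1.53 V.
I_D = (V_DD − V_GS)/R = (7.64 − 1.53) / 30.5 = 0.2 mA.

I_D = 0.200 mA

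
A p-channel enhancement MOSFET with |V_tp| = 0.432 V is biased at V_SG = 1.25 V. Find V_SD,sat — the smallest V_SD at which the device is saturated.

V_SD,sat = 0.818 V

The boundary between triode and saturation is V_SD = V_SG − |V_tp| = V_ov.
V_ov = 1.25 − 0.432 = 0.818 V.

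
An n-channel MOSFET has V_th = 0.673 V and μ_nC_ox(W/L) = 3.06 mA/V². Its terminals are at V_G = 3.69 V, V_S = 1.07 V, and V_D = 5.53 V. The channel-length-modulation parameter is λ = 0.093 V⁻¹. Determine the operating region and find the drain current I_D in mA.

Saturation; I_D = 8.21 mA

V_GS = V_G − V_S = 3.69 − 1.07 = 2.62 V; V_DS = V_D − V_S = 5.53 − 1.07 = 4.46 V.
V_ov = V_GS − V_th = 2.62 − 0.673 = 1.95 V.
Since V_DS = 4.46 V ≥ V_ov = 1.95 V, the device is in saturation.
I_D = ½ k_n V_ov² (1 + λ V_DS) = 0.5 × 3.06 × 1.95² × (1 + 0.093 × 4.46) = 8.21 mA.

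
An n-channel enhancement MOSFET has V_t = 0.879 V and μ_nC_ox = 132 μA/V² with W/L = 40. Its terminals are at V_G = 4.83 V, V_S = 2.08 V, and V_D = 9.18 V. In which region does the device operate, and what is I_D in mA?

Saturation; I_D = 9.24 mA

V_GS = V_G − V_S = 4.83 − 2.08 = 2.75 V; V_DS = V_D − V_S = 9.18 − 2.08 = 7.1 V.
k_n = μ_nC_ox · (W/L) = 5.28 mA/V².
V_ov = V_GS − V_t = 2.75 − 0.879 = 1.87 V.
Since V_DS = 7.1 V ≥ V_ov = 1.87 V, the device is in saturation.
I_D = ½ k_n V_ov² = 0.5 × 5.28 × 1.87² = 9.24 mA.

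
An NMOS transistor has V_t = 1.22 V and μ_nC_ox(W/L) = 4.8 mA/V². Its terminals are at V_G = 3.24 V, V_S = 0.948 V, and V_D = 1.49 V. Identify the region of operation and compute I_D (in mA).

V_GS = V_G − V_S = 3.24 − 0.948 = 2.29 V; V_DS = V_D − V_S = 1.49 − 0.948 = 0.542 V.
V_ov = V_GS − V_t = 2.29 − 1.22 = 1.07 V.
Since V_DS = 0.542 V < V_ov = 1.07 V, the device is in the triode region.
I_D = k_n [V_ov · V_DS − ½ V_DS²] = 4.8 × [1.07 × 0.542 − 0.5 × 0.542²] = 2.08 mA.

Triode; I_D = 2.08 mA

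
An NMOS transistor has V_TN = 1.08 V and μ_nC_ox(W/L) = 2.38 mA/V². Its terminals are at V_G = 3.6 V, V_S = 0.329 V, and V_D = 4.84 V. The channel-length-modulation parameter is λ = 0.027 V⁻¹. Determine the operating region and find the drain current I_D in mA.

V_GS = V_G − V_S = 3.6 − 0.329 = 3.27 V; V_DS = V_D − V_S = 4.84 − 0.329 = 4.51 V.
V_ov = V_GS − V_TN = 3.27 − 1.08 = 2.19 V.
Since V_DS = 4.51 V ≥ V_ov = 2.19 V, the device is in saturation.
I_D = ½ k_n V_ov² (1 + λ V_DS) = 0.5 × 2.38 × 2.19² × (1 + 0.027 × 4.51) = 6.41 mA.

Saturation; I_D = 6.41 mA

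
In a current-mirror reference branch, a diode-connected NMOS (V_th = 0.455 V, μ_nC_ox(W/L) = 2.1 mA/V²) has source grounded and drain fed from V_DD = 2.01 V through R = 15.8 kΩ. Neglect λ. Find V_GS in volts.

V_GS = 0.732 V

With gate tied to drain, V_GS = V_DS ≥ V_GS − V_th, so the device is in saturation.
KCL at the drain: ½ k_n (V_GS − V_th)² = (V_DD − V_GS)/R.
Let x = V_GS − 0.455. Then 16.6 x² + x − 1.555 = 0, giving x = 0.277 V (positive root), so V_GS = 0.732 V.
I_D = (V_DD − V_GS)/R = (2.01 − 0.732) / 15.8 = 0.0809 mA.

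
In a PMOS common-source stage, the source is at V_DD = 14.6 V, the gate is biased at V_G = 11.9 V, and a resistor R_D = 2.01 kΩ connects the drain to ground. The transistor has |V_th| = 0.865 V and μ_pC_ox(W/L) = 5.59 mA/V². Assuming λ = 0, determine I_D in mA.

I_D = 6.83 mA

V_SG = V_DD − V_G = 14.6 − 11.9 = 2.7 V, so V_ov = 2.7 − 0.865 = 1.83 V.
Assume saturation: I_D = ½ k_p V_ov² = 0.5 × 5.59 × 1.83² = 9.41 mA, giving V_SD = V_DD − I_D R_D = 14.6 − 9.41 × 2.01 = -4.32 V.
But -4.32 V < V_ov = 1.83 V, so the device is actually in triode.
In triode I_D = k_p[V_ov V_SD − ½ V_SD²] and I_D = (V_DD − V_SD)/R_D. Equating: 5.62 V_SD² − 21.62 V_SD + 14.6 = 0, giving V_SD = 0.874 V (the root below V_ov).
I_D = (14.6 − 0.874) / 2.01 = 6.83 mA.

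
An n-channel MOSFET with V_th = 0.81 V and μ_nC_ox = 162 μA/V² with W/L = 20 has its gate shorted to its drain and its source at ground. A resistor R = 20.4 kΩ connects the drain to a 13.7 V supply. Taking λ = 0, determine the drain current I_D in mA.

With gate tied to drain, V_GS = V_DS ≥ V_GS − V_th, so the device is in saturation.
k_n = μ_nC_ox · (W/L) = 3.24 mA/V².
KCL at the drain: ½ k_n (V_GS − V_th)² = (V_DD − V_GS)/R.
Let x = V_GS − 0.81. Then 33 x² + x − 12.89 = 0, giving x = 0.61 V (positive root), so V_GS = 1.42 V.
I_D = (V_DD − V_GS)/R = (13.7 − 1.42) / 20.4 = 0.602 mA.

I_D = 0.602 mA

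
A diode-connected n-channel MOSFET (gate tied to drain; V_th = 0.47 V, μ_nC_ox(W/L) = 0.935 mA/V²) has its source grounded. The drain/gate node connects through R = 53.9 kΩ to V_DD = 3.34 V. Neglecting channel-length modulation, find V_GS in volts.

With gate tied to drain, V_GS = V_DS ≥ V_GS − V_th, so the device is in saturation.
KCL at the drain: ½ k_n (V_GS − V_th)² = (V_DD − V_GS)/R.
Let x = V_GS − 0.47. Then 25.2 x² + x − 2.87 = 0, giving x = 0.318 V (positive root), so V_GS = 0.788 V.
I_D = (V_DD − V_GS)/R = (3.34 − 0.788) / 53.9 = 0.0473 mA.

V_GS = 0.788 V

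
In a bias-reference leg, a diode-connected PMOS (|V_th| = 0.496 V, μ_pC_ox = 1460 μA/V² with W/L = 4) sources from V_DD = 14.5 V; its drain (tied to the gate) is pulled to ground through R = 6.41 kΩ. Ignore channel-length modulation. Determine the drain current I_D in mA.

I_D = 2.05 mA

With gate tied to drain, V_SG = V_SD ≥ V_SG − |V_th|, so the device is in saturation.
k_p = μ_pC_ox · (W/L) = 5.84 mA/V².
KCL at the drain: ½ k_p (V_SG − |V_th|)² = (V_DD − V_SG)/R.
Let x = V_SG − 0.496. Then 18.7 x² + x − 14 = 0, giving x = 0.839 V (positive root), so V_SG = 1.33 V.
I_D = (V_DD − V_SG)/R = (14.5 − 1.33) / 6.41 = 2.05 mA.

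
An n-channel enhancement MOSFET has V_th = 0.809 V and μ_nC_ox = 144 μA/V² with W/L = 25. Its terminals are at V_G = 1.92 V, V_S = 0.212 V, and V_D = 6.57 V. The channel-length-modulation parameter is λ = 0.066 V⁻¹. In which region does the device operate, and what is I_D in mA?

V_GS = V_G − V_S = 1.92 − 0.212 = 1.71 V; V_DS = V_D − V_S = 6.57 − 0.212 = 6.36 V.
k_n = μ_nC_ox · (W/L) = 3.6 mA/V².
V_ov = V_GS − V_th = 1.71 − 0.809 = 0.899 V.
Since V_DS = 6.36 V ≥ V_ov = 0.899 V, the device is in saturation.
I_D = ½ k_n V_ov² (1 + λ V_DS) = 0.5 × 3.6 × 0.899² × (1 + 0.066 × 6.36) = 2.07 mA.

Saturation; I_D = 2.07 mA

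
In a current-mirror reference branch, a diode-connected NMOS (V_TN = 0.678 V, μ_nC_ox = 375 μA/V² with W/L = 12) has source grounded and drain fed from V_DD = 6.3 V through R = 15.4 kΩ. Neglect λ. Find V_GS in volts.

With gate tied to drain, V_GS = V_DS ≥ V_GS − V_TN, so the device is in saturation.
k_n = μ_nC_ox · (W/L) = 4.5 mA/V².
KCL at the drain: ½ k_n (V_GS − V_TN)² = (V_DD − V_GS)/R.
Let x = V_GS − 0.678. Then 34.6 x² + x − 5.622 = 0, giving x = 0.389 V (positive root), so V_GS = 1.07 V.
I_D = (V_DD − V_GS)/R = (6.3 − 1.07) / 15.4 = 0.34 mA.

V_GS = 1.07 V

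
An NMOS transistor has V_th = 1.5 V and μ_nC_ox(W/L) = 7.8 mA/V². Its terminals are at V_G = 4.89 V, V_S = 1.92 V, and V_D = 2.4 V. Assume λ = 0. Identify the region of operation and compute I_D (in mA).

Triode; I_D = 4.61 mA

V_GS = V_G − V_S = 4.89 − 1.92 = 2.97 V; V_DS = V_D − V_S = 2.4 − 1.92 = 0.48 V.
V_ov = V_GS − V_th = 2.97 − 1.5 = 1.47 V.
Since V_DS = 0.48 V < V_ov = 1.47 V, the device is in the triode region.
I_D = k_n [V_ov · V_DS − ½ V_DS²] = 7.8 × [1.47 × 0.48 − 0.5 × 0.48²] = 4.61 mA.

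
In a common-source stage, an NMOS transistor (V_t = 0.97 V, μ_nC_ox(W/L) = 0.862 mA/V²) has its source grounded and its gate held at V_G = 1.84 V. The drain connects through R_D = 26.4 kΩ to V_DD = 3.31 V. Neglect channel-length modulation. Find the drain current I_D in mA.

V_GS = V_G = 1.84 V, so V_ov = 1.84 − 0.97 = 0.87 V.
Assume saturation: I_D = ½ k_n V_ov² = 0.5 × 0.862 × 0.87² = 0.326 mA, giving V_DS = V_DD − I_D R_D = 3.31 − 0.326 × 26.4 = -5.3 V.
But -5.3 V < V_ov = 0.87 V, so the device is actually in triode.
In triode I_D = k_n[V_ov V_DS − ½ V_DS²] and I_D = (V_DD − V_DS)/R_D. Equating: 11.4 V_DS² − 20.8 V_DS + 3.31 = 0, giving V_DS = 0.176 V (the root below V_ov).
I_D = (3.31 − 0.176) / 26.4 = 0.119 mA.

I_D = 0.119 mA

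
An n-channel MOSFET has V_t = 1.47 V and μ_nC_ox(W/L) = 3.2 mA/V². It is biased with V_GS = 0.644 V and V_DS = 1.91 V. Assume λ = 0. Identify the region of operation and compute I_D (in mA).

Cutoff; I_D = 0 mA

V_GS = 0.644 V < V_t = 1.47 V, so the transistor is in cutoff.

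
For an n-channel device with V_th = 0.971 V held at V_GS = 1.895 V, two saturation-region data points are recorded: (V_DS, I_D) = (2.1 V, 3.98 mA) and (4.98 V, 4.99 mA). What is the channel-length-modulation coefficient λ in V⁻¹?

λ = 0.108 V⁻¹

With V_GS fixed, I_D ∝ (1 + λ V_DS) in saturation, so I_D2/I_D1 = (1 + λ V_DS2)/(1 + λ V_DS1).
4.99/3.98 = 1.254 = (1 + 4.98 λ)/(1 + 2.1 λ).
Solving: λ (I_D1 V_DS2 − I_D2 V_DS1) = I_D2 − I_D1, so λ = (4.99 − 3.98) / (3.98 × 4.98 − 4.99 × 2.1) = 1.01 / 9.34 = 0.108 V⁻¹.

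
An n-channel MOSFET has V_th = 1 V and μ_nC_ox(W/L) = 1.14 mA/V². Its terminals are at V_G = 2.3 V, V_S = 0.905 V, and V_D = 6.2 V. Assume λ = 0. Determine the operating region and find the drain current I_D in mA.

V_GS = V_G − V_S = 2.3 − 0.905 = 1.39 V; V_DS = V_D − V_S = 6.2 − 0.905 = 5.29 V.
V_ov = V_GS − V_th = 1.39 − 1 = 0.395 V.
Since V_DS = 5.29 V ≥ V_ov = 0.395 V, the device is in saturation.
I_D = ½ k_n V_ov² = 0.5 × 1.14 × 0.395² = 0.0889 mA.

Saturation; I_D = 0.0889 mA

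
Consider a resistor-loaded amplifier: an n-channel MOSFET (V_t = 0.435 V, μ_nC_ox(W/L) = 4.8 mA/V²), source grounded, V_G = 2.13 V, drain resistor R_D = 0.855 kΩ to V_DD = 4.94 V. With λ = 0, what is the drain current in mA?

I_D = 4.87 mA

V_GS = V_G = 2.13 V, so V_ov = 2.13 − 0.435 = 1.69 V.
Assume saturation: I_D = ½ k_n V_ov² = 0.5 × 4.8 × 1.69² = 6.9 mA, giving V_DS = V_DD − I_D R_D = 4.94 − 6.9 × 0.855 = -0.955 V.
But -0.955 V < V_ov = 1.69 V, so the device is actually in triode.
In triode I_D = k_n[V_ov V_DS − ½ V_DS²] and I_D = (V_DD − V_DS)/R_D. Equating: 2.05 V_DS² − 7.956 V_DS + 4.94 = 0, giving V_DS = 0.776 V (the root below V_ov).
I_D = (4.94 − 0.776) / 0.855 = 4.87 mA.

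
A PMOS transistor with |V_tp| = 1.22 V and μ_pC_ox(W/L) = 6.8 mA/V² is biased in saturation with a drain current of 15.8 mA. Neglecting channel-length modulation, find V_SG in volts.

V_SG = 3.38 V

In saturation I_D = ½ k_p (V_SG − |V_tp|)², so V_SG − |V_tp| = √(2 I_D / k_p) = √(2 × 15.8 / 6.8) = 2.16 V.
V_SG = 1.22 + 2.16 = 3.38 V.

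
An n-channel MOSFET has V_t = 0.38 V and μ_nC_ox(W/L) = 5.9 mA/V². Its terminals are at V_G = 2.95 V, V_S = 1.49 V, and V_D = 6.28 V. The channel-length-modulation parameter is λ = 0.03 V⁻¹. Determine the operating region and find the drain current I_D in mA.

V_GS = V_G − V_S = 2.95 − 1.49 = 1.46 V; V_DS = V_D − V_S = 6.28 − 1.49 = 4.79 V.
V_ov = V_GS − V_t = 1.46 − 0.38 = 1.08 V.
Since V_DS = 4.79 V ≥ V_ov = 1.08 V, the device is in saturation.
I_D = ½ k_n V_ov² (1 + λ V_DS) = 0.5 × 5.9 × 1.08² × (1 + 0.03 × 4.79) = 3.94 mA.

Saturation; I_D = 3.94 mA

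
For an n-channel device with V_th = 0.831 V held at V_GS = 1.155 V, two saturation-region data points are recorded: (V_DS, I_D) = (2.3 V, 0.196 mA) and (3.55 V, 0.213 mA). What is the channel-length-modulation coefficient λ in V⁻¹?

With V_GS fixed, I_D ∝ (1 + λ V_DS) in saturation, so I_D2/I_D1 = (1 + λ V_DS2)/(1 + λ V_DS1).
0.213/0.196 = 1.087 = (1 + 3.55 λ)/(1 + 2.3 λ).
Solving: λ (I_D1 V_DS2 − I_D2 V_DS1) = I_D2 − I_D1, so λ = (0.213 − 0.196) / (0.196 × 3.55 − 0.213 × 2.3) = 0.017 / 0.206 = 0.0826 V⁻¹.

λ = 0.0826 V⁻¹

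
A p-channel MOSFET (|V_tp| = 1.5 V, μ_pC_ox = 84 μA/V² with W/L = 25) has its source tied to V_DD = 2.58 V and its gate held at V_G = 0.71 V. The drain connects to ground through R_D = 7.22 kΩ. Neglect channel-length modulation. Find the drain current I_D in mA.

I_D = 0.144 mA

V_SG = V_DD − V_G = 2.58 − 0.71 = 1.87 V, so V_ov = 1.87 − 1.5 = 0.37 V.
k_p = μ_pC_ox · (W/L) = 2.1 mA/V².
Assume saturation: I_D = ½ k_p V_ov² = 0.5 × 2.1 × 0.37² = 0.144 mA, giving V_SD = V_DD − I_D R_D = 2.58 − 0.144 × 7.22 = 1.54 V.
V_SD = 1.54 V ≥ V_ov = 0.37 V, confirming saturation.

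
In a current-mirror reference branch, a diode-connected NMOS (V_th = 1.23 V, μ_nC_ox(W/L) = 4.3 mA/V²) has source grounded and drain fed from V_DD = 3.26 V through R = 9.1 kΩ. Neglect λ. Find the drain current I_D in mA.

I_D = 0.190 mA

With gate tied to drain, V_GS = V_DS ≥ V_GS − V_th, so the device is in saturation.
KCL at the drain: ½ k_n (V_GS − V_th)² = (V_DD − V_GS)/R.
Let x = V_GS − 1.23. Then 19.6 x² + x − 2.03 = 0, giving x = 0.298 V (positive root), so V_GS = 1.53 V.
I_D = (V_DD − V_GS)/R = (3.26 − 1.53) / 9.1 = 0.19 mA.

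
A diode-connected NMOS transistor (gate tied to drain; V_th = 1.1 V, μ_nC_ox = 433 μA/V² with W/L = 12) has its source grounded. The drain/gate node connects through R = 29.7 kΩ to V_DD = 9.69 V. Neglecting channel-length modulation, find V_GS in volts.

V_GS = 1.43 V

With gate tied to drain, V_GS = V_DS ≥ V_GS − V_th, so the device is in saturation.
k_n = μ_nC_ox · (W/L) = 5.196 mA/V².
KCL at the drain: ½ k_n (V_GS − V_th)² = (V_DD − V_GS)/R.
Let x = V_GS − 1.1. Then 77.2 x² + x − 8.59 = 0, giving x = 0.327 V (positive root), so V_GS = 1.43 V.
I_D = (V_DD − V_GS)/R = (9.69 − 1.43) / 29.7 = 0.278 mA.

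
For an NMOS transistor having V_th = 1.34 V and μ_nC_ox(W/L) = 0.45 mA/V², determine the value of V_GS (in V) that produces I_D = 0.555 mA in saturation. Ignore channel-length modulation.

V_GS = 2.91 V

In saturation I_D = ½ k_n (V_GS − V_th)², so V_GS − V_th = √(2 I_D / k_n) = √(2 × 0.555 / 0.45) = 1.57 V.
V_GS = 1.34 + 1.57 = 2.91 V.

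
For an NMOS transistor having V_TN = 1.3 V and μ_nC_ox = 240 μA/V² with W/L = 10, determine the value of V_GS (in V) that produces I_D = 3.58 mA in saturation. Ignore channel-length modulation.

k_n = μ_nC_ox · (W/L) = 2.4 mA/V².
In saturation I_D = ½ k_n (V_GS − V_TN)², so V_GS − V_TN = √(2 I_D / k_n) = √(2 × 3.58 / 2.4) = 1.73 V.
V_GS = 1.3 + 1.73 = 3.03 V.

V_GS = 3.03 V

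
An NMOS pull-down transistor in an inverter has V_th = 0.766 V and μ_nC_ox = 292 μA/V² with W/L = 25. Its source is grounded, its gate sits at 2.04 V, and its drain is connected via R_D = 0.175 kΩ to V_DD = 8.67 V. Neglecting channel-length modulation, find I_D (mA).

I_D = 5.92 mA

V_GS = V_G = 2.04 V, so V_ov = 2.04 − 0.766 = 1.27 V.
k_n = μ_nC_ox · (W/L) = 7.3 mA/V².
Assume saturation: I_D = ½ k_n V_ov² = 0.5 × 7.3 × 1.27² = 5.92 mA, giving V_DS = V_DD − I_D R_D = 8.67 − 5.92 × 0.175 = 7.63 V.
V_DS = 7.63 V ≥ V_ov = 1.27 V, confirming saturation.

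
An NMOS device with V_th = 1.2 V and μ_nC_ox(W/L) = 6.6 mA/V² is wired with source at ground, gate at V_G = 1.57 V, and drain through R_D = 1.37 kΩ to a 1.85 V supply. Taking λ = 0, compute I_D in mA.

I_D = 0.452 mA

V_GS = V_G = 1.57 V, so V_ov = 1.57 − 1.2 = 0.37 V.
Assume saturation: I_D = ½ k_n V_ov² = 0.5 × 6.6 × 0.37² = 0.452 mA, giving V_DS = V_DD − I_D R_D = 1.85 − 0.452 × 1.37 = 1.23 V.
V_DS = 1.23 V ≥ V_ov = 0.37 V, confirming saturation.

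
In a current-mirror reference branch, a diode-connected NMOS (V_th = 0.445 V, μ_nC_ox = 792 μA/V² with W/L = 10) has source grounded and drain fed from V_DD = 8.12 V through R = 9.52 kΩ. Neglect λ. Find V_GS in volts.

V_GS = 0.883 V

With gate tied to drain, V_GS = V_DS ≥ V_GS − V_th, so the device is in saturation.
k_n = μ_nC_ox · (W/L) = 7.92 mA/V².
KCL at the drain: ½ k_n (V_GS − V_th)² = (V_DD − V_GS)/R.
Let x = V_GS − 0.445. Then 37.7 x² + x − 7.675 = 0, giving x = 0.438 V (positive root), so V_GS = 0.883 V.
I_D = (V_DD − V_GS)/R = (8.12 − 0.883) / 9.52 = 0.76 mA.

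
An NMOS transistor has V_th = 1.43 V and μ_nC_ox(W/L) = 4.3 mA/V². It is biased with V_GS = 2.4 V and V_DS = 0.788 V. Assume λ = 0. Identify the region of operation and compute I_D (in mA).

Triode; I_D = 1.95 mA

V_ov = V_GS − V_th = 2.4 − 1.43 = 0.97 V.
Since V_DS = 0.788 V < V_ov = 0.97 V, the device is in the triode region.
I_D = k_n [V_ov · V_DS − ½ V_DS²] = 4.3 × [0.97 × 0.788 − 0.5 × 0.788²] = 1.95 mA.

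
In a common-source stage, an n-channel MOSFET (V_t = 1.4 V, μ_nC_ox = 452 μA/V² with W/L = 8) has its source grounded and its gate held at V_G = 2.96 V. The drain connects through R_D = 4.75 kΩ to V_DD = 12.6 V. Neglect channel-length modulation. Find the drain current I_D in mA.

I_D = 2.54 mA

V_GS = V_G = 2.96 V, so V_ov = 2.96 − 1.4 = 1.56 V.
k_n = μ_nC_ox · (W/L) = 3.616 mA/V².
Assume saturation: I_D = ½ k_n V_ov² = 0.5 × 3.616 × 1.56² = 4.4 mA, giving V_DS = V_DD − I_D R_D = 12.6 − 4.4 × 4.75 = -8.3 V.
But -8.3 V < V_ov = 1.56 V, so the device is actually in triode.
In triode I_D = k_n[V_ov V_DS − ½ V_DS²] and I_D = (V_DD − V_DS)/R_D. Equating: 8.59 V_DS² − 27.79 V_DS + 12.6 = 0, giving V_DS = 0.545 V (the root below V_ov).
I_D = (12.6 − 0.545) / 4.75 = 2.54 mA.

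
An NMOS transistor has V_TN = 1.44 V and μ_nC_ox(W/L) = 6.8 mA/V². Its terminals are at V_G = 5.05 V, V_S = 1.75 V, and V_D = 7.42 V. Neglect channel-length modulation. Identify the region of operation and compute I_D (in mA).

Saturation; I_D = 11.8 mA

V_GS = V_G − V_S = 5.05 − 1.75 = 3.3 V; V_DS = V_D − V_S = 7.42 − 1.75 = 5.67 V.
V_ov = V_GS − V_TN = 3.3 − 1.44 = 1.86 V.
Since V_DS = 5.67 V ≥ V_ov = 1.86 V, the device is in saturation.
I_D = ½ k_n V_ov² = 0.5 × 6.8 × 1.86² = 11.8 mA.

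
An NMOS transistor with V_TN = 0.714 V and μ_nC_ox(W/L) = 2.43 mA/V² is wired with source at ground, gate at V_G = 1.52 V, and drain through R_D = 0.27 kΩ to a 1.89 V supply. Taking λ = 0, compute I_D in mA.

V_GS = V_G = 1.52 V, so V_ov = 1.52 − 0.714 = 0.806 V.
Assume saturation: I_D = ½ k_n V_ov² = 0.5 × 2.43 × 0.806² = 0.789 mA, giving V_DS = V_DD − I_D R_D = 1.89 − 0.789 × 0.27 = 1.68 V.
V_DS = 1.68 V ≥ V_ov = 0.806 V, confirming saturation.

I_D = 0.789 mA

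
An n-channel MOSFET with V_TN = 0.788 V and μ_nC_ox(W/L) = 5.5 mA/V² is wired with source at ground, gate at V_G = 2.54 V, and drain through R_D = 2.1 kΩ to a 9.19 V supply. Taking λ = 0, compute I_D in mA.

V_GS = V_G = 2.54 V, so V_ov = 2.54 − 0.788 = 1.75 V.
Assume saturation: I_D = ½ k_n V_ov² = 0.5 × 5.5 × 1.75² = 8.44 mA, giving V_DS = V_DD − I_D R_D = 9.19 − 8.44 × 2.1 = -8.54 V.
But -8.54 V < V_ov = 1.75 V, so the device is actually in triode.
In triode I_D = k_n[V_ov V_DS − ½ V_DS²] and I_D = (V_DD − V_DS)/R_D. Equating: 5.78 V_DS² − 21.24 V_DS + 9.19 = 0, giving V_DS = 0.501 V (the root below V_ov).
I_D = (9.19 − 0.501) / 2.1 = 4.14 mA.

I_D = 4.14 mA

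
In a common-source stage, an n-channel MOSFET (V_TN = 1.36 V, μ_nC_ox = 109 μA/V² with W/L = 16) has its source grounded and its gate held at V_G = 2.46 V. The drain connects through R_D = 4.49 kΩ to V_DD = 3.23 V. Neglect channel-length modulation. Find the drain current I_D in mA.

I_D = 0.630 mA

V_GS = V_G = 2.46 V, so V_ov = 2.46 − 1.36 = 1.1 V.
k_n = μ_nC_ox · (W/L) = 1.744 mA/V².
Assume saturation: I_D = ½ k_n V_ov² = 0.5 × 1.744 × 1.1² = 1.06 mA, giving V_DS = V_DD − I_D R_D = 3.23 − 1.06 × 4.49 = -1.51 V.
But -1.51 V < V_ov = 1.1 V, so the device is actually in triode.
In triode I_D = k_n[V_ov V_DS − ½ V_DS²] and I_D = (V_DD − V_DS)/R_D. Equating: 3.92 V_DS² − 9.614 V_DS + 3.23 = 0, giving V_DS = 0.402 V (the root below V_ov).
I_D = (3.23 − 0.402) / 4.49 = 0.63 mA.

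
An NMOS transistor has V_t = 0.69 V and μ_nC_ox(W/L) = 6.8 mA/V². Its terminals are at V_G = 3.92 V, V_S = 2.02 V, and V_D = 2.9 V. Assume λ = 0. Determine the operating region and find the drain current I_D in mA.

V_GS = V_G − V_S = 3.92 − 2.02 = 1.9 V; V_DS = V_D − V_S = 2.9 − 2.02 = 0.88 V.
V_ov = V_GS − V_t = 1.9 − 0.69 = 1.21 V.
Since V_DS = 0.88 V < V_ov = 1.21 V, the device is in the triode region.
I_D = k_n [V_ov · V_DS − ½ V_DS²] = 6.8 × [1.21 × 0.88 − 0.5 × 0.88²] = 4.61 mA.

Triode; I_D = 4.61 mA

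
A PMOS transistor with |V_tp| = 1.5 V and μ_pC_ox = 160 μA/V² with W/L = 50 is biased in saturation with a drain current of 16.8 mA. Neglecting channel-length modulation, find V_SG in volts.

V_SG = 3.55 V

k_p = μ_pC_ox · (W/L) = 8 mA/V².
In saturation I_D = ½ k_p (V_SG − |V_tp|)², so V_SG − |V_tp| = √(2 I_D / k_p) = √(2 × 16.8 / 8) = 2.05 V.
V_SG = 1.5 + 2.05 = 3.55 V.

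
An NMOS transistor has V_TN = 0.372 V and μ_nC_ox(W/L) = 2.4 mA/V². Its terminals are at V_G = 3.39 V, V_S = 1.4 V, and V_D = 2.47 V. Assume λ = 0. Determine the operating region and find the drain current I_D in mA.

Triode; I_D = 2.78 mA

V_GS = V_G − V_S = 3.39 − 1.4 = 1.99 V; V_DS = V_D − V_S = 2.47 − 1.4 = 1.07 V.
V_ov = V_GS − V_TN = 1.99 − 0.372 = 1.62 V.
Since V_DS = 1.07 V < V_ov = 1.62 V, the device is in the triode region.
I_D = k_n [V_ov · V_DS − ½ V_DS²] = 2.4 × [1.62 × 1.07 − 0.5 × 1.07²] = 2.78 mA.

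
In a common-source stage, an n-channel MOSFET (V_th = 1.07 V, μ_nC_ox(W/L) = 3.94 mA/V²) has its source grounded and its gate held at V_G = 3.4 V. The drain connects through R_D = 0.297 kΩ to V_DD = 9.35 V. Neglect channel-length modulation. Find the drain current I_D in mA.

I_D = 10.7 mA

V_GS = V_G = 3.4 V, so V_ov = 3.4 − 1.07 = 2.33 V.
Assume saturation: I_D = ½ k_n V_ov² = 0.5 × 3.94 × 2.33² = 10.7 mA, giving V_DS = V_DD − I_D R_D = 9.35 − 10.7 × 0.297 = 6.17 V.
V_DS = 6.17 V ≥ V_ov = 2.33 V, confirming saturation.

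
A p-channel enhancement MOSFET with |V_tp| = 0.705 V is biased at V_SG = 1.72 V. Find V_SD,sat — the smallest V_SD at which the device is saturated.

V_SD,sat = 1.02 V

The boundary between triode and saturation is V_SD = V_SG − |V_tp| = V_ov.
V_ov = 1.72 − 0.705 = 1.02 V.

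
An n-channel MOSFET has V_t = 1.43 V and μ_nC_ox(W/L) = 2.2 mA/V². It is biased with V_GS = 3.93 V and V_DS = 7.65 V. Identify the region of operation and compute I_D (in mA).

Saturation; I_D = 6.88 mA

V_ov = V_GS − V_t = 3.93 − 1.43 = 2.5 V.
Since V_DS = 7.65 V ≥ V_ov = 2.5 V, the device is in saturation.
I_D = ½ k_n V_ov² = 0.5 × 2.2 × 2.5² = 6.88 mA.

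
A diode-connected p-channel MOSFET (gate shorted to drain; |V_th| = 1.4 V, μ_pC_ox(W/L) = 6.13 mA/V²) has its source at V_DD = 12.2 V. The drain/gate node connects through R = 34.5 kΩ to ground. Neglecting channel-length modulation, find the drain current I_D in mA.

I_D = 0.304 mA

With gate tied to drain, V_SG = V_SD ≥ V_SG − |V_th|, so the device is in saturation.
KCL at the drain: ½ k_p (V_SG − |V_th|)² = (V_DD − V_SG)/R.
Let x = V_SG − 1.4. Then 106 x² + x − 10.8 = 0, giving x = 0.315 V (positive root), so V_SG = 1.71 V.
I_D = (V_DD − V_SG)/R = (12.2 − 1.71) / 34.5 = 0.304 mA.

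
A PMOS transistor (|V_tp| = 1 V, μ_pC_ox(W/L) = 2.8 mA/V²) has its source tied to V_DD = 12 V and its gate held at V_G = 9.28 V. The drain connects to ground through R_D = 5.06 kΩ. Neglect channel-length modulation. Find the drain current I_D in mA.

V_SG = V_DD − V_G = 12 − 9.28 = 2.72 V, so V_ov = 2.72 − 1 = 1.72 V.
Assume saturation: I_D = ½ k_p V_ov² = 0.5 × 2.8 × 1.72² = 4.14 mA, giving V_SD = V_DD − I_D R_D = 12 − 4.14 × 5.06 = -8.96 V.
But -8.96 V < V_ov = 1.72 V, so the device is actually in triode.
In triode I_D = k_p[V_ov V_SD − ½ V_SD²] and I_D = (V_DD − V_SD)/R_D. Equating: 7.08 V_SD² − 25.37 V_SD + 12 = 0, giving V_SD = 0.561 V (the root below V_ov).
I_D = (12 − 0.561) / 5.06 = 2.26 mA.

I_D = 2.26 mA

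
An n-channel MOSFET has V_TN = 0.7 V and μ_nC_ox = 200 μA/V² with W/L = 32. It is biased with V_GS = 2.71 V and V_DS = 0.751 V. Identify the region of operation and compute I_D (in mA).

k_n = μ_nC_ox · (W/L) = 6.4 mA/V².
V_ov = V_GS − V_TN = 2.71 − 0.7 = 2.01 V.
Since V_DS = 0.751 V < V_ov = 2.01 V, the device is in the triode region.
I_D = k_n [V_ov · V_DS − ½ V_DS²] = 6.4 × [2.01 × 0.751 − 0.5 × 0.751²] = 7.86 mA.

Triode; I_D = 7.86 mA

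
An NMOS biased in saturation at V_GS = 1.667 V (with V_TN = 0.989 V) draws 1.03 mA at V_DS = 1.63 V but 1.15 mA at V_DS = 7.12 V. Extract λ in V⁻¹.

With V_GS fixed, I_D ∝ (1 + λ V_DS) in saturation, so I_D2/I_D1 = (1 + λ V_DS2)/(1 + λ V_DS1).
1.15/1.03 = 1.117 = (1 + 7.12 λ)/(1 + 1.63 λ).
Solving: λ (I_D1 V_DS2 − I_D2 V_DS1) = I_D2 − I_D1, so λ = (1.15 − 1.03) / (1.03 × 7.12 − 1.15 × 1.63) = 0.12 / 5.46 = 0.022 V⁻¹.

λ = 0.0220 V⁻¹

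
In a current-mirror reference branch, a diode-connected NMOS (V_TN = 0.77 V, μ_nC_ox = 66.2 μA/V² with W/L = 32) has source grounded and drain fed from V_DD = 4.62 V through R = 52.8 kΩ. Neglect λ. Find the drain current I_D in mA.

With gate tied to drain, V_GS = V_DS ≥ V_GS − V_TN, so the device is in saturation.
k_n = μ_nC_ox · (W/L) = 2.118 mA/V².
KCL at the drain: ½ k_n (V_GS − V_TN)² = (V_DD − V_GS)/R.
Let x = V_GS − 0.77. Then 55.9 x² + x − 3.85 = 0, giving x = 0.254 V (positive root), so V_GS = 1.02 V.
I_D = (V_DD − V_GS)/R = (4.62 − 1.02) / 52.8 = 0.0681 mA.

I_D = 0.0681 mA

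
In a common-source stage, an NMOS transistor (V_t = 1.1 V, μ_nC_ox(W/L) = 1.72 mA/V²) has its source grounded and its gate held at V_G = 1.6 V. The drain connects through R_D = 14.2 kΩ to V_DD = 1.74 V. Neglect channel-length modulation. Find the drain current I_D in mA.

I_D = 0.112 mA

V_GS = V_G = 1.6 V, so V_ov = 1.6 − 1.1 = 0.5 V.
Assume saturation: I_D = ½ k_n V_ov² = 0.5 × 1.72 × 0.5² = 0.215 mA, giving V_DS = V_DD − I_D R_D = 1.74 − 0.215 × 14.2 = -1.31 V.
But -1.31 V < V_ov = 0.5 V, so the device is actually in triode.
In triode I_D = k_n[V_ov V_DS − ½ V_DS²] and I_D = (V_DD − V_DS)/R_D. Equating: 12.2 V_DS² − 13.21 V_DS + 1.74 = 0, giving V_DS = 0.153 V (the root below V_ov).
I_D = (1.74 − 0.153) / 14.2 = 0.112 mA.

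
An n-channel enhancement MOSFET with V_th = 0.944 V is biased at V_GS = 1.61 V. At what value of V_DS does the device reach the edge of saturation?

The boundary between triode and saturation is V_DS = V_GS − V_th = V_ov.
V_ov = 1.61 − 0.944 = 0.666 V.

V_DS,sat = 0.666 V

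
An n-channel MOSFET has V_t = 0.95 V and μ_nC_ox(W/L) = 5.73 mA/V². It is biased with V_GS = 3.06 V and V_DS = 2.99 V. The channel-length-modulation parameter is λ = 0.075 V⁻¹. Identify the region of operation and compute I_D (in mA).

V_ov = V_GS − V_t = 3.06 − 0.95 = 2.11 V.
Since V_DS = 2.99 V ≥ V_ov = 2.11 V, the device is in saturation.
I_D = ½ k_n V_ov² (1 + λ V_DS) = 0.5 × 5.73 × 2.11² × (1 + 0.075 × 2.99) = 15.6 mA.

Saturation; I_D = 15.6 mA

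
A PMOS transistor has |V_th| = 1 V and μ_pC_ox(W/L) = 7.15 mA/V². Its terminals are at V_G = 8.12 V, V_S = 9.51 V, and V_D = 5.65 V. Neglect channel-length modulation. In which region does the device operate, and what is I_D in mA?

V_SG = V_S − V_G = 9.51 − 8.12 = 1.39 V; V_SD = V_S − V_D = 9.51 − 5.65 = 3.86 V.
V_ov = V_SG − |V_th| = 1.39 − 1 = 0.39 V.
Since V_SD = 3.86 V ≥ V_ov = 0.39 V, the device is in saturation.
I_D = ½ k_p V_ov² = 0.5 × 7.15 × 0.39² = 0.544 mA.

Saturation; I_D = 0.544 mA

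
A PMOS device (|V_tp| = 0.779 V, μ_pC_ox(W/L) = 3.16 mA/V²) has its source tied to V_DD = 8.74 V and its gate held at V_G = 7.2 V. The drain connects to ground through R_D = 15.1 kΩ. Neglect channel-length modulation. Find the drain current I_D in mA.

V_SG = V_DD − V_G = 8.74 − 7.2 = 1.54 V, so V_ov = 1.54 − 0.779 = 0.761 V.
Assume saturation: I_D = ½ k_p V_ov² = 0.5 × 3.16 × 0.761² = 0.915 mA, giving V_SD = V_DD − I_D R_D = 8.74 − 0.915 × 15.1 = -5.08 V.
But -5.08 V < V_ov = 0.761 V, so the device is actually in triode.
In triode I_D = k_p[V_ov V_SD − ½ V_SD²] and I_D = (V_DD − V_SD)/R_D. Equating: 23.9 V_SD² − 37.31 V_SD + 8.74 = 0, giving V_SD = 0.287 V (the root below V_ov).
I_D = (8.74 − 0.287) / 15.1 = 0.56 mA.

I_D = 0.560 mA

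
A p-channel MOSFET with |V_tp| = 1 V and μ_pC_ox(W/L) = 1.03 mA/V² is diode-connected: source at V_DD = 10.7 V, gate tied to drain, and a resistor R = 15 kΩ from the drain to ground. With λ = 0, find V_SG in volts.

V_SG = 2.06 V

With gate tied to drain, V_SG = V_SD ≥ V_SG − |V_tp|, so the device is in saturation.
KCL at the drain: ½ k_p (V_SG − |V_tp|)² = (V_DD − V_SG)/R.
Let x = V_SG − 1. Then 7.73 x² + x − 9.7 = 0, giving x = 1.06 V (positive root), so V_SG = 2.06 V.
I_D = (V_DD − V_SG)/R = (10.7 − 2.06) / 15 = 0.576 mA.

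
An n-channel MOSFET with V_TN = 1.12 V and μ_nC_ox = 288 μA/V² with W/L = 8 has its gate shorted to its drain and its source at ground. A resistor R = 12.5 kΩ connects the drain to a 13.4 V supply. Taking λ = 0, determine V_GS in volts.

V_GS = 2.01 V

With gate tied to drain, V_GS = V_DS ≥ V_GS − V_TN, so the device is in saturation.
k_n = μ_nC_ox · (W/L) = 2.304 mA/V².
KCL at the drain: ½ k_n (V_GS − V_TN)² = (V_DD − V_GS)/R.
Let x = V_GS − 1.12. Then 14.4 x² + x − 12.28 = 0, giving x = 0.889 V (positive root), so V_GS = 2.01 V.
I_D = (V_DD − V_GS)/R = (13.4 − 2.01) / 12.5 = 0.911 mA.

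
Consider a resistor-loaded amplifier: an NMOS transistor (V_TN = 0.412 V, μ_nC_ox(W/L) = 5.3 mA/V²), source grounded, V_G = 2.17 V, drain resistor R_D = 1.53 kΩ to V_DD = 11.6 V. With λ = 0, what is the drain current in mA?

V_GS = V_G = 2.17 V, so V_ov = 2.17 − 0.412 = 1.76 V.
Assume saturation: I_D = ½ k_n V_ov² = 0.5 × 5.3 × 1.76² = 8.19 mA, giving V_DS = V_DD − I_D R_D = 11.6 − 8.19 × 1.53 = -0.931 V.
But -0.931 V < V_ov = 1.76 V, so the device is actually in triode.
In triode I_D = k_n[V_ov V_DS − ½ V_DS²] and I_D = (V_DD − V_DS)/R_D. Equating: 4.05 V_DS² − 15.26 V_DS + 11.6 = 0, giving V_DS = 1.06 V (the root below V_ov).
I_D = (11.6 − 1.06) / 1.53 = 6.89 mA.

I_D = 6.89 mA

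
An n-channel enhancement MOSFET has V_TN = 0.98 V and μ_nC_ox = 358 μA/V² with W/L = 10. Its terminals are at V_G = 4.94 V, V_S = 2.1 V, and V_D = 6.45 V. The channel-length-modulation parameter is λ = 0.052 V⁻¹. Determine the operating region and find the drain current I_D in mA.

V_GS = V_G − V_S = 4.94 − 2.1 = 2.84 V; V_DS = V_D − V_S = 6.45 − 2.1 = 4.35 V.
k_n = μ_nC_ox · (W/L) = 3.58 mA/V².
V_ov = V_GS − V_TN = 2.84 − 0.98 = 1.86 V.
Since V_DS = 4.35 V ≥ V_ov = 1.86 V, the device is in saturation.
I_D = ½ k_n V_ov² (1 + λ V_DS) = 0.5 × 3.58 × 1.86² × (1 + 0.052 × 4.35) = 7.59 mA.

Saturation; I_D = 7.59 mA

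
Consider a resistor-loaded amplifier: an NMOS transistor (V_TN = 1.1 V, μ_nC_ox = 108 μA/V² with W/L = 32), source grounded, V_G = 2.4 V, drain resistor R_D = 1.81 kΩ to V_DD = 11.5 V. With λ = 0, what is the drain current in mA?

V_GS = V_G = 2.4 V, so V_ov = 2.4 − 1.1 = 1.3 V.
k_n = μ_nC_ox · (W/L) = 3.456 mA/V².
Assume saturation: I_D = ½ k_n V_ov² = 0.5 × 3.456 × 1.3² = 2.92 mA, giving V_DS = V_DD − I_D R_D = 11.5 − 2.92 × 1.81 = 6.21 V.
V_DS = 6.21 V ≥ V_ov = 1.3 V, confirming saturation.

I_D = 2.92 mA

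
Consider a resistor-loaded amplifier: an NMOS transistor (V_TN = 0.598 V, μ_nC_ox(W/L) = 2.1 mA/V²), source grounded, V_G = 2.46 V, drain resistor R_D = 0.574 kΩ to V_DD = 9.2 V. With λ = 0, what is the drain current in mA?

V_GS = V_G = 2.46 V, so V_ov = 2.46 − 0.598 = 1.86 V.
Assume saturation: I_D = ½ k_n V_ov² = 0.5 × 2.1 × 1.86² = 3.64 mA, giving V_DS = V_DD − I_D R_D = 9.2 − 3.64 × 0.574 = 7.11 V.
V_DS = 7.11 V ≥ V_ov = 1.86 V, confirming saturation.

I_D = 3.64 mA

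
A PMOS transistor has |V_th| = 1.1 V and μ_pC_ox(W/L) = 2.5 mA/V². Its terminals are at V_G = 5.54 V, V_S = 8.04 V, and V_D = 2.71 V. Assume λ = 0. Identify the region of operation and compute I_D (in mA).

V_SG = V_S − V_G = 8.04 − 5.54 = 2.5 V; V_SD = V_S − V_D = 8.04 − 2.71 = 5.33 V.
V_ov = V_SG − |V_th| = 2.5 − 1.1 = 1.4 V.
Since V_SD = 5.33 V ≥ V_ov = 1.4 V, the device is in saturation.
I_D = ½ k_p V_ov² = 0.5 × 2.5 × 1.4² = 2.45 mA.

Saturation; I_D = 2.45 mA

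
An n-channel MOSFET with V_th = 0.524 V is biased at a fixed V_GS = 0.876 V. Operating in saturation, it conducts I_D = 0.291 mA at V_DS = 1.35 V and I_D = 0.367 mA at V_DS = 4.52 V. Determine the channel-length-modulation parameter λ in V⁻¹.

With V_GS fixed, I_D ∝ (1 + λ V_DS) in saturation, so I_D2/I_D1 = (1 + λ V_DS2)/(1 + λ V_DS1).
0.367/0.291 = 1.261 = (1 + 4.52 λ)/(1 + 1.35 λ).
Solving: λ (I_D1 V_DS2 − I_D2 V_DS1) = I_D2 − I_D1, so λ = (0.367 − 0.291) / (0.291 × 4.52 − 0.367 × 1.35) = 0.076 / 0.82 = 0.0927 V⁻¹.

λ = 0.0927 V⁻¹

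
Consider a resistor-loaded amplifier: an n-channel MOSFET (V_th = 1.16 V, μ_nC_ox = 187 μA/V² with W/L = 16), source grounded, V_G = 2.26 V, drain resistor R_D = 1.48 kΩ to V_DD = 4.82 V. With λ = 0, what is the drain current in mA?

I_D = 1.81 mA

V_GS = V_G = 2.26 V, so V_ov = 2.26 − 1.16 = 1.1 V.
k_n = μ_nC_ox · (W/L) = 2.992 mA/V².
Assume saturation: I_D = ½ k_n V_ov² = 0.5 × 2.992 × 1.1² = 1.81 mA, giving V_DS = V_DD − I_D R_D = 4.82 − 1.81 × 1.48 = 2.14 V.
V_DS = 2.14 V ≥ V_ov = 1.1 V, confirming saturation.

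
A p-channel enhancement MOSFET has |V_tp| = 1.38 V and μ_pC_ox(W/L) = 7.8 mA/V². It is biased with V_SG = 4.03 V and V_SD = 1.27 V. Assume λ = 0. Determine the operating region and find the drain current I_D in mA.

Triode; I_D = 20.0 mA

V_ov = V_SG − |V_tp| = 4.03 − 1.38 = 2.65 V.
Since V_SD = 1.27 V < V_ov = 2.65 V, the device is in the triode region.
I_D = k_p [V_ov · V_SD − ½ V_SD²] = 7.8 × [2.65 × 1.27 − 0.5 × 1.27²] = 20 mA.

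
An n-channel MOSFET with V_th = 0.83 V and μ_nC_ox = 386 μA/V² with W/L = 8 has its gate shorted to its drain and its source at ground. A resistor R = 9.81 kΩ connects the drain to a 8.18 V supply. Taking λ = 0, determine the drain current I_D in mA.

With gate tied to drain, V_GS = V_DS ≥ V_GS − V_th, so the device is in saturation.
k_n = μ_nC_ox · (W/L) = 3.088 mA/V².
KCL at the drain: ½ k_n (V_GS − V_th)² = (V_DD − V_GS)/R.
Let x = V_GS − 0.83. Then 15.1 x² + x − 7.35 = 0, giving x = 0.664 V (positive root), so V_GS = 1.49 V.
I_D = (V_DD − V_GS)/R = (8.18 − 1.49) / 9.81 = 0.682 mA.

I_D = 0.682 mA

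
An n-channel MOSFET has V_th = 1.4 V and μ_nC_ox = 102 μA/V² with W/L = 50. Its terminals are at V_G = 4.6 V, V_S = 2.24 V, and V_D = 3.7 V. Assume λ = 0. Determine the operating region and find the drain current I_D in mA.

V_GS = V_G − V_S = 4.6 − 2.24 = 2.36 V; V_DS = V_D − V_S = 3.7 − 2.24 = 1.46 V.
k_n = μ_nC_ox · (W/L) = 5.1 mA/V².
V_ov = V_GS − V_th = 2.36 − 1.4 = 0.96 V.
Since V_DS = 1.46 V ≥ V_ov = 0.96 V, the device is in saturation.
I_D = ½ k_n V_ov² = 0.5 × 5.1 × 0.96² = 2.35 mA.

Saturation; I_D = 2.35 mA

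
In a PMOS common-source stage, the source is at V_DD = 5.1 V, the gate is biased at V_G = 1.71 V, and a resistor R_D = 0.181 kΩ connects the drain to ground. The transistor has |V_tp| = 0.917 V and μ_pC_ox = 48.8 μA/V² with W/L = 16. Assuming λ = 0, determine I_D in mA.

V_SG = V_DD − V_G = 5.1 − 1.71 = 3.39 V, so V_ov = 3.39 − 0.917 = 2.47 V.
k_p = μ_pC_ox · (W/L) = 0.7808 mA/V².
Assume saturation: I_D = ½ k_p V_ov² = 0.5 × 0.7808 × 2.47² = 2.39 mA, giving V_SD = V_DD − I_D R_D = 5.1 − 2.39 × 0.181 = 4.67 V.
V_SD = 4.67 V ≥ V_ov = 2.47 V, confirming saturation.

I_D = 2.39 mA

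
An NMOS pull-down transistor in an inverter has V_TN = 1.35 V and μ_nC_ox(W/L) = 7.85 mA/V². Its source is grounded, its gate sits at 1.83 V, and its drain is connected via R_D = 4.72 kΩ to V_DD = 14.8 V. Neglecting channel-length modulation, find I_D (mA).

V_GS = V_G = 1.83 V, so V_ov = 1.83 − 1.35 = 0.48 V.
Assume saturation: I_D = ½ k_n V_ov² = 0.5 × 7.85 × 0.48² = 0.904 mA, giving V_DS = V_DD − I_D R_D = 14.8 − 0.904 × 4.72 = 10.5 V.
V_DS = 10.5 V ≥ V_ov = 0.48 V, confirming saturation.

I_D = 0.904 mA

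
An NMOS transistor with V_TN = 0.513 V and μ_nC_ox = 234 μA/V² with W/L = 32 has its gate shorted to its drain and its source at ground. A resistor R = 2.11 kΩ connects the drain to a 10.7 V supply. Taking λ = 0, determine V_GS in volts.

V_GS = 1.59 V

With gate tied to drain, V_GS = V_DS ≥ V_GS − V_TN, so the device is in saturation.
k_n = μ_nC_ox · (W/L) = 7.488 mA/V².
KCL at the drain: ½ k_n (V_GS − V_TN)² = (V_DD − V_GS)/R.
Let x = V_GS − 0.513. Then 7.9 x² + x − 10.19 = 0, giving x = 1.07 V (positive root), so V_GS = 1.59 V.
I_D = (V_DD − V_GS)/R = (10.7 − 1.59) / 2.11 = 4.32 mA.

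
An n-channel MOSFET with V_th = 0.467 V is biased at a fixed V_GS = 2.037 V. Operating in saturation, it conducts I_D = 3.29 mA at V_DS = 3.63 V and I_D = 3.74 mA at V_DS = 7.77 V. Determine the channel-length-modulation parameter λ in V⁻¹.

With V_GS fixed, I_D ∝ (1 + λ V_DS) in saturation, so I_D2/I_D1 = (1 + λ V_DS2)/(1 + λ V_DS1).
3.74/3.29 = 1.137 = (1 + 7.77 λ)/(1 + 3.63 λ).
Solving: λ (I_D1 V_DS2 − I_D2 V_DS1) = I_D2 − I_D1, so λ = (3.74 − 3.29) / (3.29 × 7.77 − 3.74 × 3.63) = 0.45 / 12 = 0.0375 V⁻¹.

λ = 0.0375 V⁻¹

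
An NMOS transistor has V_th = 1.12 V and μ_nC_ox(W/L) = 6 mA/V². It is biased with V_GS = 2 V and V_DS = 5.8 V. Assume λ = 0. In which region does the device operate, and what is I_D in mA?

Saturation; I_D = 2.32 mA

V_ov = V_GS − V_th = 2 − 1.12 = 0.88 V.
Since V_DS = 5.8 V ≥ V_ov = 0.88 V, the device is in saturation.
I_D = ½ k_n V_ov² = 0.5 × 6 × 0.88² = 2.32 mA.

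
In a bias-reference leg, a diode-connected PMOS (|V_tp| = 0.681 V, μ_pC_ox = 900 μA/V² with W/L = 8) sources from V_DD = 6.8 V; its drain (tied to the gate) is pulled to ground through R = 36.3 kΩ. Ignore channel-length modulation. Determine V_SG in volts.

V_SG = 0.894 V

With gate tied to drain, V_SG = V_SD ≥ V_SG − |V_tp|, so the device is in saturation.
k_p = μ_pC_ox · (W/L) = 7.2 mA/V².
KCL at the drain: ½ k_p (V_SG − |V_tp|)² = (V_DD − V_SG)/R.
Let x = V_SG − 0.681. Then 131 x² + x − 6.119 = 0, giving x = 0.213 V (positive root), so V_SG = 0.894 V.
I_D = (V_DD − V_SG)/R = (6.8 − 0.894) / 36.3 = 0.163 mA.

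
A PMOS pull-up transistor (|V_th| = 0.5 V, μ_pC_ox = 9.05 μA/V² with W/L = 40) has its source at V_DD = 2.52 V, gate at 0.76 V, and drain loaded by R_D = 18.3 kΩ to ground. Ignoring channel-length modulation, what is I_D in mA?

I_D = 0.121 mA

V_SG = V_DD − V_G = 2.52 − 0.76 = 1.76 V, so V_ov = 1.76 − 0.5 = 1.26 V.
k_p = μ_pC_ox · (W/L) = 0.362 mA/V².
Assume saturation: I_D = ½ k_p V_ov² = 0.5 × 0.362 × 1.26² = 0.287 mA, giving V_SD = V_DD − I_D R_D = 2.52 − 0.287 × 18.3 = -2.74 V.
But -2.74 V < V_ov = 1.26 V, so the device is actually in triode.
In triode I_D = k_p[V_ov V_SD − ½ V_SD²] and I_D = (V_DD − V_SD)/R_D. Equating: 3.31 V_SD² − 9.347 V_SD + 2.52 = 0, giving V_SD = 0.302 V (the root below V_ov).
I_D = (2.52 − 0.302) / 18.3 = 0.121 mA.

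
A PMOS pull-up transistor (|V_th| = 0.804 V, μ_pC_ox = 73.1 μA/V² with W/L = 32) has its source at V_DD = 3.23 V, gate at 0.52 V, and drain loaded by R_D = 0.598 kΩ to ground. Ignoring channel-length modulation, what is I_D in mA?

V_SG = V_DD − V_G = 3.23 − 0.52 = 2.71 V, so V_ov = 2.71 − 0.804 = 1.91 V.
k_p = μ_pC_ox · (W/L) = 2.339 mA/V².
Assume saturation: I_D = ½ k_p V_ov² = 0.5 × 2.339 × 1.91² = 4.25 mA, giving V_SD = V_DD − I_D R_D = 3.23 − 4.25 × 0.598 = 0.689 V.
But 0.689 V < V_ov = 1.91 V, so the device is actually in triode.
In triode I_D = k_p[V_ov V_SD − ½ V_SD²] and I_D = (V_DD − V_SD)/R_D. Equating: 0.699 V_SD² − 3.666 V_SD + 3.23 = 0, giving V_SD = 1.12 V (the root below V_ov).
I_D = (3.23 − 1.12) / 0.598 = 3.53 mA.

I_D = 3.53 mA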